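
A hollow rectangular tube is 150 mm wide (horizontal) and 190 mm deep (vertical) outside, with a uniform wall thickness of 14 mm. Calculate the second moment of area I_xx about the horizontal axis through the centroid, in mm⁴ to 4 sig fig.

I_xx ≈ 4.251 × 10⁷ mm⁴

Treat the section as a set of non-overlapping primitives; coordinates are from the bounding-box lower-left.
Outer rectangle: 150 × 190, A = 28 500 mm², y = 95 mm, Ī = 85 737 500 mm⁴.
Inner void (subtracted): 122 × 162, A = 19 764 mm², y = 95 mm, Ī = 43 223 868 mm⁴.
By symmetry the centroid is at mid-height, ȳ = 95 mm.
All pieces are centred on the horizontal axis through the centroid, so I = ΣĪ (holes subtracted) = 42 513 632 mm⁴.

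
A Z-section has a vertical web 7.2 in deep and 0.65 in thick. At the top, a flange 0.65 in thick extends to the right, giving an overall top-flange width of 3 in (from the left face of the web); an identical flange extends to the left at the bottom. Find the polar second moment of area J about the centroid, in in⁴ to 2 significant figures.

Split into non-overlapping primitives; take the origin at the lower-left of the bounding box.
Web: 0.65 × 7.2, A = 4.68 in², y = 3.6 in, Ī = 20.22 in⁴.
Top flange (beyond web): 2.35 × 0.65, A = 1.528 in², y = 6.875 in, Ī = 0.05378 in⁴.
Bottom flange (beyond web): 2.35 × 0.65, A = 1.528 in², y = 0.325 in, Ī = 0.05378 in⁴.
Centroid: ȳ = ΣA·y / ΣA = 3.6 in.
Transfer each piece to the centroidal x-axis using Ī + A·d² with d = y − 3.6:
  web: d = 0 in → contributes +20.22 in⁴
  top flange (beyond web): d = 3.275 in → contributes +16.44 in⁴
  bottom flange (beyond web): d = -3.275 in → contributes +16.44 in⁴
Total I = 53.09 in⁴.
For the y-axis: x̄ = 2.675 in.
Repeating about the centroidal y-axis gives I_y = 8.444 in⁴.
Polar second moment: J = I_x + I_y = 61.54 in⁴.

J ≈ 62 in⁴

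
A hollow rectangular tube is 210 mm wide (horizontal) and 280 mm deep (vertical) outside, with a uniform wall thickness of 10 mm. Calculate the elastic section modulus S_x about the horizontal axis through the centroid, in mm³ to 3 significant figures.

Decompose the section into non-overlapping parts with the origin at the bottom-left of its bounding rectangle.
Outer rectangle: 210 × 280, A = 58 800 mm², y = 140 mm, Ī = 384 160 000 mm⁴.
Inner void (subtracted): 190 × 260, A = 49 400 mm², y = 140 mm, Ī = 278 286 667 mm⁴.
By symmetry the centroid is at mid-height, ȳ = 140 mm.
All pieces are centred on the horizontal axis through the centroid, so I = ΣĪ (holes subtracted) = 105 873 333 mm⁴.
Extreme fibre distance c = 140 mm; S = I/c = 756 238 mm³.

S_x ≈ 7.56 × 10⁵ mm³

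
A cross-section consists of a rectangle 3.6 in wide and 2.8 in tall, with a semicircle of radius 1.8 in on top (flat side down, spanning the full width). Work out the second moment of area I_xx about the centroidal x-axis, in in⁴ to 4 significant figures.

Break the section into simple shapes (no overlaps), measuring from the bottom-left corner of the bounding box.
Rectangular body: 3.6 × 2.8, A = 10.08 in², y = 1.4 in, Ī = 6.5856 in⁴.
Semicircular cap: semicircle r = 1.8, A = 5.08938 in², y = 3.56394 in, Ī = 1.15218 in⁴.
Centroid: ȳ = ΣA·y / ΣA = 2.12601 in.
Transfer each piece to the centroidal x-axis using Ī + A·d² with d = y − 2.12601:
  rectangular body: d = -0.726011 in → contributes +11.8987 in⁴
  semicircular cap: d = 1.43793 in → contributes +11.6752 in⁴
Total I = 23.5739 in⁴.

I_xx ≈ 23.57 in⁴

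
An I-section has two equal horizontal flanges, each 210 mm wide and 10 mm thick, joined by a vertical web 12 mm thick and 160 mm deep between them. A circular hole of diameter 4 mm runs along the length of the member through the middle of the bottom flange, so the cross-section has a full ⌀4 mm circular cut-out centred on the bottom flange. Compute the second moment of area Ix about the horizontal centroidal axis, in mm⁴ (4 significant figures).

Treat the section as a set of non-overlapping primitives; coordinates are from the bounding-box lower-left.
Bottom flange: 210 × 10, A = 2 100 mm², y = 5 mm, Ī = 17 500 mm⁴.
Web: 12 × 160, A = 1 920 mm², y = 90 mm, Ī = 4 096 000 mm⁴.
Top flange: 210 × 10, A = 2 100 mm², y = 175 mm, Ī = 17 500 mm⁴.
Hole (subtracted): ⌀4, A = 12.5664 mm², y = 5 mm, Ī = 12.5664 mm⁴.
Centroid: ȳ = ΣA·y / ΣA = 90.1749 mm.
Transfer each piece to the horizontal centroidal axis using Ī + A·d² with d = y − 90.1749:
  bottom flange: d = -85.1749 mm → contributes +15 252 501 mm⁴
  web: d = -0.174892 mm → contributes +4 096 059 mm⁴
  top flange: d = 84.8251 mm → contributes +15 127 628 mm⁴
  hole: d = -85.1749 mm → contributes −91178.6 mm⁴
Total I = 34 385 009 mm⁴.

Ix ≈ 3.439 × 10⁷ mm⁴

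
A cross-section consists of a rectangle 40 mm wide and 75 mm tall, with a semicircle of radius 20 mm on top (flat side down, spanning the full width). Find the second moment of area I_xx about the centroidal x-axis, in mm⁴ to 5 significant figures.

I_xx ≈ 2.5225 × 10⁶ mm⁴

Treat the section as a set of non-overlapping primitives; coordinates are from the bounding-box lower-left.
Rectangular body: 40 × 75, A = 3 000 mm², y = 37.5 mm, Ī = 1 406 250 mm⁴.
Semicircular cap: semicircle r = 20, A = 628.3185 mm², y = 83.48826 mm, Ī = 17561.11 mm⁴.
Centroid: ȳ = ΣA·y / ΣA = 45.46382 mm.
Transfer each piece to the centroidal x-axis using Ī + A·d² with d = y − 45.46382:
  rectangular body: d = -7.963821 mm → contributes +1 596 517 mm⁴
  semicircular cap: d = 38.02444 mm → contributes +926020.7 mm⁴
Total I = 2 522 538 mm⁴.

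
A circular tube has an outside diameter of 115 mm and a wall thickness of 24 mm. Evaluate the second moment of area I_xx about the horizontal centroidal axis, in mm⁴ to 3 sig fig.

I_xx ≈ 7.60 × 10⁶ mm⁴

Split into non-overlapping primitives; take the origin at the lower-left of the bounding box.
Outer circle: ⌀115, A = 10 387 mm², y = 57.5 mm, Ī = 8 585 414 mm⁴.
Bore (subtracted): ⌀67, A = 3525.7 mm², y = 57.5 mm, Ī = 989 166 mm⁴.
By symmetry the centroid is at mid-height, ȳ = 57.5 mm.
All pieces are centred on the horizontal centroidal axis, so I = ΣĪ (holes subtracted) = 7 596 249 mm⁴.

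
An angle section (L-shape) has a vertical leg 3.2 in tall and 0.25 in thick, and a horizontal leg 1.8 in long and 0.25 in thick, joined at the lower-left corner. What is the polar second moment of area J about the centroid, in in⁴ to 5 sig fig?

Decompose the section into non-overlapping parts with the origin at the bottom-left of its bounding rectangle.
Vertical leg: 0.25 × 3.2, A = 0.8 in², y = 1.6 in, Ī = 0.6826667 in⁴.
Horizontal leg (remainder): 1.55 × 0.25, A = 0.3875 in², y = 0.125 in, Ī = 0.002018229 in⁴.
Centroid: ȳ = ΣA·y / ΣA = 1.118684 in.
Transfer each piece to the centroidal x-axis using Ī + A·d² with d = y − 1.118684:
  vertical leg: d = 0.4813158 in → contributes +0.8679986 in⁴
  horizontal leg (remainder): d = -0.9936842 in → contributes +0.3846389 in⁴
Total I = 1.252638 in⁴.
For the y-axis: x̄ = 0.4186842 in.
Repeating about the centroidal y-axis gives I_y = 0.2932 in⁴.
Polar second moment: J = I_x + I_y = 1.545838 in⁴.

J ≈ 1.5458 in⁴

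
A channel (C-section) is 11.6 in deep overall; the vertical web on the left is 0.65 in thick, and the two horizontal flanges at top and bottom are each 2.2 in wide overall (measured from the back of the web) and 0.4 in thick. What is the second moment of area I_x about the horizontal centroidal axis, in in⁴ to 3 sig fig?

Split into non-overlapping primitives; take the origin at the lower-left of the bounding box.
Web: 0.65 × 11.6, A = 7.54 in², y = 5.8 in, Ī = 84.549 in⁴.
Top flange (beyond web): 1.55 × 0.4, A = 0.62 in², y = 11.4 in, Ī = 0.0082667 in⁴.
Bottom flange (beyond web): 1.55 × 0.4, A = 0.62 in², y = 0.2 in, Ī = 0.0082667 in⁴.
By symmetry the centroid is at mid-height, ȳ = 5.8 in.
Transfer each piece to the horizontal centroidal axis using Ī + A·d² with d = y − 5.8:
  web: d = 0 in → contributes +84.549 in⁴
  top flange (beyond web): d = 5.6 in → contributes +19.451 in⁴
  bottom flange (beyond web): d = -5.6 in → contributes +19.451 in⁴
Total I = 123.45 in⁴.

I_x ≈ 123 in⁴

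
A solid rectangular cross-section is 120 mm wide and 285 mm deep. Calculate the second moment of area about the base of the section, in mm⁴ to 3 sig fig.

The section: 120 × 285, A = 34 200 mm², y = 142.5 mm, Ī = 231 491 250 mm⁴.
Transfer it to the bottom edge using Ī + A·d² with d = y − 0:
  the section: d = 142.5 mm → contributes +925 965 000 mm⁴
Total I = 925 965 000 mm⁴.

I_base ≈ 9.26 × 10⁸ mm⁴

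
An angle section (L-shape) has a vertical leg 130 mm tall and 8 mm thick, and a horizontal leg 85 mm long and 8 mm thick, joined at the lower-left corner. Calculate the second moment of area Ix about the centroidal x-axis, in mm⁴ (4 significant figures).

Ix ≈ 2.907 × 10⁶ mm⁴

Split into non-overlapping primitives; take the origin at the lower-left of the bounding box.
Vertical leg: 8 × 130, A = 1 040 mm², y = 65 mm, Ī = 1 464 667 mm⁴.
Horizontal leg (remainder): 77 × 8, A = 616 mm², y = 4 mm, Ī = 3285.33 mm⁴.
Centroid: ȳ = ΣA·y / ΣA = 42.3092 mm.
Transfer each piece to the centroidal x-axis using Ī + A·d² with d = y − 42.3092:
  vertical leg: d = 22.6908 mm → contributes +2 000 135 mm⁴
  horizontal leg (remainder): d = -38.3092 mm → contributes +907 323 mm⁴
Total I = 2 907 458 mm⁴.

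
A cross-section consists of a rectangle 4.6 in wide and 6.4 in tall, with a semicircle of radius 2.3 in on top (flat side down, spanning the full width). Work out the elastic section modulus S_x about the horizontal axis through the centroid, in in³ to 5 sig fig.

Split into non-overlapping primitives; take the origin at the lower-left of the bounding box.
Rectangular body: 4.6 × 6.4, A = 29.44 in², y = 3.2 in, Ī = 100.4885 in⁴.
Semicircular cap: semicircle r = 2.3, A = 8.309513 in², y = 7.37615 in, Ī = 3.07145 in⁴.
Centroid: ȳ = ΣA·y / ΣA = 4.119264 in.
Transfer each piece to the horizontal axis through the centroid using Ī + A·d² with d = y − 4.119264:
  rectangular body: d = -0.9192641 in → contributes +125.3667 in⁴
  semicircular cap: d = 3.256886 in → contributes +91.213 in⁴
Total I = 216.5797 in⁴.
Extreme fibre distance c = 4.580736 in; S = I/c = 47.28055 in³.

S_x ≈ 47.281 in³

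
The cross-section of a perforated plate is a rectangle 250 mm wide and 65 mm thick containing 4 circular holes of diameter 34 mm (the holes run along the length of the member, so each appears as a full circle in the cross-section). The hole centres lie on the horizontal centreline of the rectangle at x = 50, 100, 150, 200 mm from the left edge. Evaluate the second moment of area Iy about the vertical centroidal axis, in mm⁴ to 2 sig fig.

Split into non-overlapping primitives; take the origin at the lower-left of the bounding box.
Plate: 250 × 65, A = 16 250 mm², x = 125 mm, Ī = 84 635 417 mm⁴.
Hole 1 (subtracted): ⌀34, A = 907.9 mm², x = 50 mm, Ī = 65 597 mm⁴.
Hole 2 (subtracted): ⌀34, A = 907.9 mm², x = 100 mm, Ī = 65 597 mm⁴.
Hole 3 (subtracted): ⌀34, A = 907.9 mm², x = 150 mm, Ī = 65 597 mm⁴.
Hole 4 (subtracted): ⌀34, A = 907.9 mm², x = 200 mm, Ī = 65 597 mm⁴.
By symmetry the centroid is at mid-width, x̄ = 125 mm.
Transfer each piece to the vertical centroidal axis using Ī + A·d² with d = x − 125:
  plate: d = 0 mm → contributes +84 635 417 mm⁴
  hole 1: d = -75 mm → contributes −5 172 649 mm⁴
  hole 2: d = -25 mm → contributes −633 047 mm⁴
  hole 3: d = 25 mm → contributes −633 047 mm⁴
  hole 4: d = 75 mm → contributes −5 172 649 mm⁴
Total I = 73 024 024 mm⁴.

Iy ≈ 7.3 × 10⁷ mm⁴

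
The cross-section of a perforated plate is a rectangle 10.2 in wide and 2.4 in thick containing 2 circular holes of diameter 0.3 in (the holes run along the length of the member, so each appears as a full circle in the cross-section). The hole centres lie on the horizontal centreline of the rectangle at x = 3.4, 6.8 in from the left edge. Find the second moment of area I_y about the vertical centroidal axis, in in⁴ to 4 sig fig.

Decompose the section into non-overlapping parts with the origin at the bottom-left of its bounding rectangle.
Plate: 10.2 × 2.4, A = 24.48 in², x = 5.1 in, Ī = 212.242 in⁴.
Hole 1 (subtracted): ⌀0.3, A = 0.0706858 in², x = 3.4 in, Ī = 0.000397608 in⁴.
Hole 2 (subtracted): ⌀0.3, A = 0.0706858 in², x = 6.8 in, Ī = 0.000397608 in⁴.
By symmetry the centroid is at mid-width, x̄ = 5.1 in.
Transfer each piece to the vertical centroidal axis using Ī + A·d² with d = x − 5.1:
  plate: d = 0 in → contributes +212.242 in⁴
  hole 1: d = -1.7 in → contributes −0.20468 in⁴
  hole 2: d = 1.7 in → contributes −0.20468 in⁴
Total I = 211.832 in⁴.

I_y ≈ 211.8 in⁴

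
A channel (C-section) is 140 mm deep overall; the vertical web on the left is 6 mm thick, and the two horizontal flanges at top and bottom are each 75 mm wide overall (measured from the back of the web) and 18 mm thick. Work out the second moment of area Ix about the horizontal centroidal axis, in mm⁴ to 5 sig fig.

Treat the section as a set of non-overlapping primitives; coordinates are from the bounding-box lower-left.
Web: 6 × 140, A = 840 mm², y = 70 mm, Ī = 1 372 000 mm⁴.
Top flange (beyond web): 69 × 18, A = 1 242 mm², y = 131 mm, Ī = 33 534 mm⁴.
Bottom flange (beyond web): 69 × 18, A = 1 242 mm², y = 9 mm, Ī = 33 534 mm⁴.
By symmetry the centroid is at mid-height, ȳ = 70 mm.
Transfer each piece to the horizontal centroidal axis using Ī + A·d² with d = y − 70:
  web: d = 0 mm → contributes +1 372 000 mm⁴
  top flange (beyond web): d = 61 mm → contributes +4 655 016 mm⁴
  bottom flange (beyond web): d = -61 mm → contributes +4 655 016 mm⁴
Total I = 10 682 032 mm⁴.

Ix ≈ 1.0682 × 10⁷ mm⁴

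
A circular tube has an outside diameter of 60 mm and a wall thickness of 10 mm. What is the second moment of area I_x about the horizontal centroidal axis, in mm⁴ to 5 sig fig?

Treat the section as a set of non-overlapping primitives; coordinates are from the bounding-box lower-left.
Outer circle: ⌀60, A = 2827.433 mm², y = 30 mm, Ī = 636172.5 mm⁴.
Bore (subtracted): ⌀40, A = 1256.637 mm², y = 30 mm, Ī = 125663.7 mm⁴.
By symmetry the centroid is at mid-height, ȳ = 30 mm.
All pieces are centred on the horizontal centroidal axis, so I = ΣĪ (holes subtracted) = 510508.8 mm⁴.

I_x ≈ 5.1051 × 10⁵ mm⁴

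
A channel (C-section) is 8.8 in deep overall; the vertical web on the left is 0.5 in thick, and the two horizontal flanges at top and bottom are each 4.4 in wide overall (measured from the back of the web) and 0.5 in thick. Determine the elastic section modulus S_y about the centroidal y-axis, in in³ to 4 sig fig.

Break the section into simple shapes (no overlaps), measuring from the bottom-left corner of the bounding box.
Web: 0.5 × 8.8, A = 4.4 in², x = 0.25 in, Ī = 0.0916667 in⁴.
Top flange (beyond web): 3.9 × 0.5, A = 1.95 in², x = 2.45 in, Ī = 2.47163 in⁴.
Bottom flange (beyond web): 3.9 × 0.5, A = 1.95 in², x = 2.45 in, Ī = 2.47163 in⁴.
Centroid: x̄ = ΣA·x / ΣA = 1.28373 in.
Transfer each piece to the centroidal y-axis using Ī + A·d² with d = x − 1.28373:
  web: d = -1.03373 in → contributes +4.79354 in⁴
  top flange (beyond web): d = 1.16627 in → contributes +5.12396 in⁴
  bottom flange (beyond web): d = 1.16627 in → contributes +5.12396 in⁴
Total I = 15.0415 in⁴.
Extreme fibre distance c = 3.11627 in; S = I/c = 4.82676 in³.

S_y ≈ 4.827 in³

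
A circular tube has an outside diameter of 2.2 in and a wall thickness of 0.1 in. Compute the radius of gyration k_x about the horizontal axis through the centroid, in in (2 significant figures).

k_x ≈ 0.74 in

Treat the section as a set of non-overlapping primitives; coordinates are from the bounding-box lower-left.
Outer circle: ⌀2.2, A = 3.801 in², y = 1.1 in, Ī = 1.15 in⁴.
Bore (subtracted): ⌀2, A = 3.142 in², y = 1.1 in, Ī = 0.7854 in⁴.
By symmetry the centroid is at mid-height, ȳ = 1.1 in.
All pieces are centred on the horizontal axis through the centroid, so I = ΣĪ (holes subtracted) = 0.3645 in⁴.
Radius of gyration: k = √(I/A) = √(0.3645 / 0.6597) = 0.7433 in.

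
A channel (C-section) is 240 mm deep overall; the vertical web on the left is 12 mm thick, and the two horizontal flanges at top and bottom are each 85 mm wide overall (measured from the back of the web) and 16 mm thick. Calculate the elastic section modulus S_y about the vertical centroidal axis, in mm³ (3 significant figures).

S_y ≈ 5.67 × 10⁴ mm³

Treat the section as a set of non-overlapping primitives; coordinates are from the bounding-box lower-left.
Web: 12 × 240, A = 2 880 mm², x = 6 mm, Ī = 34 560 mm⁴.
Top flange (beyond web): 73 × 16, A = 1 168 mm², x = 48.5 mm, Ī = 518 689 mm⁴.
Bottom flange (beyond web): 73 × 16, A = 1 168 mm², x = 48.5 mm, Ī = 518 689 mm⁴.
Centroid: x̄ = ΣA·x / ΣA = 25.034 mm.
Transfer each piece to the vertical centroidal axis using Ī + A·d² with d = x − 25.034:
  web: d = -19.034 mm → contributes +1 077 936 mm⁴
  top flange (beyond web): d = 23.466 mm → contributes +1 161 866 mm⁴
  bottom flange (beyond web): d = 23.466 mm → contributes +1 161 866 mm⁴
Total I = 3 401 669 mm⁴.
Extreme fibre distance c = 59.966 mm; S = I/c = 56 726 mm³.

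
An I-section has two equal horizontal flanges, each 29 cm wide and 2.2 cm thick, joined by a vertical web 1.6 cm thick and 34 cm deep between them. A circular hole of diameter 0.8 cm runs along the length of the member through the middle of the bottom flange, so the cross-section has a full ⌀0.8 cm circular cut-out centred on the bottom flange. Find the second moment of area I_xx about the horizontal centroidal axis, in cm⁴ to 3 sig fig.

Split into non-overlapping primitives; take the origin at the lower-left of the bounding box.
Bottom flange: 29 × 2.2, A = 63.8 cm², y = 1.1 cm, Ī = 25.733 cm⁴.
Web: 1.6 × 34, A = 54.4 cm², y = 19.2 cm, Ī = 5240.5 cm⁴.
Top flange: 29 × 2.2, A = 63.8 cm², y = 37.3 cm, Ī = 25.733 cm⁴.
Hole (subtracted): ⌀0.8, A = 0.50265 cm², y = 1.1 cm, Ī = 0.020106 cm⁴.
Centroid: ȳ = ΣA·y / ΣA = 19.25 cm.
Transfer each piece to the horizontal centroidal axis using Ī + A·d² with d = y − 19.25:
  bottom flange: d = -18.15 cm → contributes +21 043 cm⁴
  web: d = -0.050128 cm → contributes +5240.7 cm⁴
  top flange: d = 18.05 cm → contributes +20 812 cm⁴
  hole: d = -18.15 cm → contributes −165.61 cm⁴
Total I = 46 930 cm⁴.

I_xx ≈ 4.69 × 10⁴ cm⁴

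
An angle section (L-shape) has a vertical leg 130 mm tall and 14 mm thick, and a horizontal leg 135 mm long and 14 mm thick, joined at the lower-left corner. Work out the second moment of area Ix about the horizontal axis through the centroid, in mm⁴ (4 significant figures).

Split into non-overlapping primitives; take the origin at the lower-left of the bounding box.
Vertical leg: 14 × 130, A = 1 820 mm², y = 65 mm, Ī = 2 563 167 mm⁴.
Horizontal leg (remainder): 121 × 14, A = 1 694 mm², y = 7 mm, Ī = 27668.7 mm⁴.
Centroid: ȳ = ΣA·y / ΣA = 37.0398 mm.
Transfer each piece to the horizontal axis through the centroid using Ī + A·d² with d = y − 37.0398:
  vertical leg: d = 27.9602 mm → contributes +3 985 989 mm⁴
  horizontal leg (remainder): d = -30.0398 mm → contributes +1 556 321 mm⁴
Total I = 5 542 310 mm⁴.

Ix ≈ 5.542 × 10⁶ mm⁴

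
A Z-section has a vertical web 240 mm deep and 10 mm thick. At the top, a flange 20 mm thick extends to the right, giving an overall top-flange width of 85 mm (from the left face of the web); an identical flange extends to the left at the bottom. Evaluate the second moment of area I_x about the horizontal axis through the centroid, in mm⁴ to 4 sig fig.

I_x ≈ 4.792 × 10⁷ mm⁴

Split into non-overlapping primitives; take the origin at the lower-left of the bounding box.
Web: 10 × 240, A = 2 400 mm², y = 120 mm, Ī = 11 520 000 mm⁴.
Top flange (beyond web): 75 × 20, A = 1 500 mm², y = 230 mm, Ī = 50 000 mm⁴.
Bottom flange (beyond web): 75 × 20, A = 1 500 mm², y = 10 mm, Ī = 50 000 mm⁴.
Centroid: ȳ = ΣA·y / ΣA = 120 mm.
Transfer each piece to the horizontal axis through the centroid using Ī + A·d² with d = y − 120:
  web: d = 0 mm → contributes +11 520 000 mm⁴
  top flange (beyond web): d = 110 mm → contributes +18 200 000 mm⁴
  bottom flange (beyond web): d = -110 mm → contributes +18 200 000 mm⁴
Total I = 47 920 000 mm⁴.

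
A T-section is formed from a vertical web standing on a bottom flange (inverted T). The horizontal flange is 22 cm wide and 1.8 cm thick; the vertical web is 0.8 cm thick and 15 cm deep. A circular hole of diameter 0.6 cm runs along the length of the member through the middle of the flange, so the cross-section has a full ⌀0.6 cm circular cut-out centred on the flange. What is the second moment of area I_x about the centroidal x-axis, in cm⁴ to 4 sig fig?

I_x ≈ 884.4 cm⁴

Break the section into simple shapes (no overlaps), measuring from the bottom-left corner of the bounding box.
Flange: 22 × 1.8, A = 39.6 cm², y = 0.9 cm, Ī = 10.692 cm⁴.
Web: 0.8 × 15, A = 12 cm², y = 9.3 cm, Ī = 225 cm⁴.
Hole (subtracted): ⌀0.6, A = 0.282743 cm², y = 0.9 cm, Ī = 0.00636173 cm⁴.
Centroid: ȳ = ΣA·y / ΣA = 2.86425 cm.
Transfer each piece to the centroidal x-axis using Ī + A·d² with d = y − 2.86425:
  flange: d = -1.96425 cm → contributes +163.48 cm⁴
  web: d = 6.43575 cm → contributes +722.026 cm⁴
  hole: d = -1.96425 cm → contributes −1.09727 cm⁴
Total I = 884.409 cm⁴.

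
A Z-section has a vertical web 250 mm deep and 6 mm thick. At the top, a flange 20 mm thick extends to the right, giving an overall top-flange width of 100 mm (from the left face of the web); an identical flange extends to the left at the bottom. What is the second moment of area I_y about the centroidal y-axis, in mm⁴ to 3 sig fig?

I_y ≈ 1.22 × 10⁷ mm⁴

Decompose the section into non-overlapping parts with the origin at the bottom-left of its bounding rectangle.
Web: 6 × 250, A = 1 500 mm², x = 97 mm, Ī = 4 500 mm⁴.
Top flange (beyond web): 94 × 20, A = 1 880 mm², x = 147 mm, Ī = 1 384 307 mm⁴.
Bottom flange (beyond web): 94 × 20, A = 1 880 mm², x = 47 mm, Ī = 1 384 307 mm⁴.
Centroid: x̄ = ΣA·x / ΣA = 97 mm.
Transfer each piece to the centroidal y-axis using Ī + A·d² with d = x − 97:
  web: d = 0 mm → contributes +4 500 mm⁴
  top flange (beyond web): d = 50 mm → contributes +6 084 307 mm⁴
  bottom flange (beyond web): d = -50 mm → contributes +6 084 307 mm⁴
Total I = 12 173 113 mm⁴.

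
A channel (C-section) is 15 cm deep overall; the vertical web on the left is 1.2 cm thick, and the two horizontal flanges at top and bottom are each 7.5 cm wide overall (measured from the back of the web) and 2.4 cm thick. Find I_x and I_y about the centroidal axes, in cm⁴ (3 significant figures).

Treat the section as a set of non-overlapping primitives; coordinates are from the bounding-box lower-left.
Web: 1.2 × 15, A = 18 cm², y = 7.5 cm, Ī = 337.5 cm⁴.
Top flange (beyond web): 6.3 × 2.4, A = 15.12 cm², y = 13.8 cm, Ī = 7.2576 cm⁴.
Bottom flange (beyond web): 6.3 × 2.4, A = 15.12 cm², y = 1.2 cm, Ī = 7.2576 cm⁴.
By symmetry the centroid is at mid-height, ȳ = 7.5 cm.
Transfer each piece to the centroidal x-axis using Ī + A·d² with d = y − 7.5:
  web: d = 0 cm → contributes +337.5 cm⁴
  top flange (beyond web): d = 6.3 cm → contributes +607.37 cm⁴
  bottom flange (beyond web): d = -6.3 cm → contributes +607.37 cm⁴
Total I = 1552.2 cm⁴.
For the y-axis: x̄ = 2.9507 cm.
Repeating about the centroidal y-axis gives I_y = 260.85 cm⁴.

I_x ≈ 1550 cm⁴, I_y ≈ 261 cm⁴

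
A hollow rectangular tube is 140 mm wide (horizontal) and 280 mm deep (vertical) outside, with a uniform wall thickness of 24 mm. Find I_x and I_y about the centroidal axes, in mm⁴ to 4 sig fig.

Treat the section as a set of non-overlapping primitives; coordinates are from the bounding-box lower-left.
Outer rectangle: 140 × 280, A = 39 200 mm², y = 140 mm, Ī = 256 106 667 mm⁴.
Inner void (subtracted): 92 × 232, A = 21 344 mm², y = 140 mm, Ī = 95 734 955 mm⁴.
By symmetry the centroid is at mid-height, ȳ = 140 mm.
All pieces are centred on the centroidal x-axis, so I = ΣĪ (holes subtracted) = 160 371 712 mm⁴.
Repeating about the centroidal y-axis gives I_y = 48 972 032 mm⁴.

I_x ≈ 1.604 × 10⁸ mm⁴, I_y ≈ 4.897 × 10⁷ mm⁴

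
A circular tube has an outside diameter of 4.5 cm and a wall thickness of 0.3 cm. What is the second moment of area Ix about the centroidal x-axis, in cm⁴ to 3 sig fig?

Treat the section as a set of non-overlapping primitives; coordinates are from the bounding-box lower-left.
Outer circle: ⌀4.5, A = 15.904 cm², y = 2.25 cm, Ī = 20.129 cm⁴.
Bore (subtracted): ⌀3.9, A = 11.946 cm², y = 2.25 cm, Ī = 11.356 cm⁴.
By symmetry the centroid is at mid-height, ȳ = 2.25 cm.
All pieces are centred on the centroidal x-axis, so I = ΣĪ (holes subtracted) = 8.7728 cm⁴.

Ix ≈ 8.77 cm⁴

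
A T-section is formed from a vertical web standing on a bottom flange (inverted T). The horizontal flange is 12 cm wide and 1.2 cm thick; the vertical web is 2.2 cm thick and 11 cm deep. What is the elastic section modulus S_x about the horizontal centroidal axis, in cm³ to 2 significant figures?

Decompose the section into non-overlapping parts with the origin at the bottom-left of its bounding rectangle.
Flange: 12 × 1.2, A = 14.4 cm², y = 0.6 cm, Ī = 1.728 cm⁴.
Web: 2.2 × 11, A = 24.2 cm², y = 6.7 cm, Ī = 244 cm⁴.
Centroid: ȳ = ΣA·y / ΣA = 4.424 cm.
Transfer each piece to the horizontal centroidal axis using Ī + A·d² with d = y − 4.424:
  flange: d = -3.824 cm → contributes +212.3 cm⁴
  web: d = 2.276 cm → contributes +369.3 cm⁴
Total I = 581.7 cm⁴.
Extreme fibre distance c = 7.776 cm; S = I/c = 74.81 cm³.

S_x ≈ 75 cm³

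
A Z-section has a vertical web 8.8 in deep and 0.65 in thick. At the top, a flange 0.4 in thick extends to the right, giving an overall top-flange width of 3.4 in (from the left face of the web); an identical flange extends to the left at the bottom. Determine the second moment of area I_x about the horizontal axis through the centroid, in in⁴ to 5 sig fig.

Break the section into simple shapes (no overlaps), measuring from the bottom-left corner of the bounding box.
Web: 0.65 × 8.8, A = 5.72 in², y = 4.4 in, Ī = 36.91307 in⁴.
Top flange (beyond web): 2.75 × 0.4, A = 1.1 in², y = 8.6 in, Ī = 0.01466667 in⁴.
Bottom flange (beyond web): 2.75 × 0.4, A = 1.1 in², y = 0.2 in, Ī = 0.01466667 in⁴.
Centroid: ȳ = ΣA·y / ΣA = 4.4 in.
Transfer each piece to the horizontal axis through the centroid using Ī + A·d² with d = y − 4.4:
  web: d = 0 in → contributes +36.91307 in⁴
  top flange (beyond web): d = 4.2 in → contributes +19.41867 in⁴
  bottom flange (beyond web): d = -4.2 in → contributes +19.41867 in⁴
Total I = 75.7504 in⁴.

I_x ≈ 75.750 in⁴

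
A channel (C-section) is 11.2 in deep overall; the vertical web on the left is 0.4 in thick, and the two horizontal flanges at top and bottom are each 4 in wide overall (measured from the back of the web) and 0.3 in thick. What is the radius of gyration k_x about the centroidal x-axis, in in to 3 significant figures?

Decompose the section into non-overlapping parts with the origin at the bottom-left of its bounding rectangle.
Web: 0.4 × 11.2, A = 4.48 in², y = 5.6 in, Ī = 46.831 in⁴.
Top flange (beyond web): 3.6 × 0.3, A = 1.08 in², y = 11.05 in, Ī = 0.0081 in⁴.
Bottom flange (beyond web): 3.6 × 0.3, A = 1.08 in², y = 0.15 in, Ī = 0.0081 in⁴.
By symmetry the centroid is at mid-height, ȳ = 5.6 in.
Transfer each piece to the centroidal x-axis using Ī + A·d² with d = y − 5.6:
  web: d = 0 in → contributes +46.831 in⁴
  top flange (beyond web): d = 5.45 in → contributes +32.087 in⁴
  bottom flange (beyond web): d = -5.45 in → contributes +32.087 in⁴
Total I = 111 in⁴.
Radius of gyration: k = √(I/A) = √(111 / 6.64) = 4.0887 in.

k_x ≈ 4.09 in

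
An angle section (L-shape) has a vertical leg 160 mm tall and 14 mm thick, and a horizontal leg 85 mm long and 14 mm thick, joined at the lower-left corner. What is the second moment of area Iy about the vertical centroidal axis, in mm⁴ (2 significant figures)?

Break the section into simple shapes (no overlaps), measuring from the bottom-left corner of the bounding box.
Vertical leg: 14 × 160, A = 2 240 mm², x = 7 mm, Ī = 36 587 mm⁴.
Horizontal leg (remainder): 71 × 14, A = 994 mm², x = 49.5 mm, Ī = 417 563 mm⁴.
Centroid: x̄ = ΣA·x / ΣA = 20.06 mm.
Transfer each piece to the vertical centroidal axis using Ī + A·d² with d = x − 20.06:
  vertical leg: d = -13.06 mm → contributes +418 811 mm⁴
  horizontal leg (remainder): d = 29.44 mm → contributes +1 278 914 mm⁴
Total I = 1 697 725 mm⁴.

Iy ≈ 1.7 × 10⁶ mm⁴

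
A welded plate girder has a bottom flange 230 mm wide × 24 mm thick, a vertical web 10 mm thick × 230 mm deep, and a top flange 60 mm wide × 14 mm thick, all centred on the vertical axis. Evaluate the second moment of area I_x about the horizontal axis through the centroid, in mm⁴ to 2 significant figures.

Split into non-overlapping primitives; take the origin at the lower-left of the bounding box.
Bottom plate: 230 × 24, A = 5 520 mm², y = 12 mm, Ī = 264 960 mm⁴.
Web plate: 10 × 230, A = 2 300 mm², y = 139 mm, Ī = 10 139 167 mm⁴.
Top plate: 60 × 14, A = 840 mm², y = 261 mm, Ī = 13 720 mm⁴.
Centroid: ȳ = ΣA·y / ΣA = 69.88 mm.
Transfer each piece to the horizontal axis through the centroid using Ī + A·d² with d = y − 69.88:
  bottom plate: d = -57.88 mm → contributes +18 758 898 mm⁴
  web plate: d = 69.12 mm → contributes +21 126 883 mm⁴
  top plate: d = 191.1 mm → contributes +30 695 566 mm⁴
Total I = 70 581 347 mm⁴.

I_x ≈ 7.1 × 10⁷ mm⁴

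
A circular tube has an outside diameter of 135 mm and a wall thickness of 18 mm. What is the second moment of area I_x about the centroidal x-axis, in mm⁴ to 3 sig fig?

Treat the section as a set of non-overlapping primitives; coordinates are from the bounding-box lower-left.
Outer circle: ⌀135, A = 14 314 mm², y = 67.5 mm, Ī = 16 304 406 mm⁴.
Bore (subtracted): ⌀99, A = 7697.7 mm², y = 67.5 mm, Ī = 4 715 315 mm⁴.
By symmetry the centroid is at mid-height, ȳ = 67.5 mm.
All pieces are centred on the centroidal x-axis, so I = ΣĪ (holes subtracted) = 11 589 091 mm⁴.

I_x ≈ 1.16 × 10⁷ mm⁴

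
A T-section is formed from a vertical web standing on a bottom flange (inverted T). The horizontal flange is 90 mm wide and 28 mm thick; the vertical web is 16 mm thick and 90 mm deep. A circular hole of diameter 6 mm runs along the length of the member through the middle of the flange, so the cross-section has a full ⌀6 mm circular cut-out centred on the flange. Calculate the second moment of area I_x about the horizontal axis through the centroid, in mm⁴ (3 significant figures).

I_x ≈ 4.31 × 10⁶ mm⁴

Decompose the section into non-overlapping parts with the origin at the bottom-left of its bounding rectangle.
Flange: 90 × 28, A = 2 520 mm², y = 14 mm, Ī = 164 640 mm⁴.
Web: 16 × 90, A = 1 440 mm², y = 73 mm, Ī = 972 000 mm⁴.
Hole (subtracted): ⌀6, A = 28.274 mm², y = 14 mm, Ī = 63.617 mm⁴.
Centroid: ȳ = ΣA·y / ΣA = 35.609 mm.
Transfer each piece to the horizontal axis through the centroid using Ī + A·d² with d = y − 35.609:
  flange: d = -21.609 mm → contributes +1 341 333 mm⁴
  web: d = 37.391 mm → contributes +2 985 263 mm⁴
  hole: d = -21.609 mm → contributes −13 266 mm⁴
Total I = 4 313 330 mm⁴.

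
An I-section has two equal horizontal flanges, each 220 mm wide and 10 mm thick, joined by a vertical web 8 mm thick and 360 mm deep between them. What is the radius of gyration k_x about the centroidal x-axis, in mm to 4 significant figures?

Decompose the section into non-overlapping parts with the origin at the bottom-left of its bounding rectangle.
Bottom flange: 220 × 10, A = 2 200 mm², y = 5 mm, Ī = 18333.3 mm⁴.
Web: 8 × 360, A = 2 880 mm², y = 190 mm, Ī = 31 104 000 mm⁴.
Top flange: 220 × 10, A = 2 200 mm², y = 375 mm, Ī = 18333.3 mm⁴.
By symmetry the centroid is at mid-height, ȳ = 190 mm.
Transfer each piece to the centroidal x-axis using Ī + A·d² with d = y − 190:
  bottom flange: d = -185 mm → contributes +75 313 333 mm⁴
  web: d = 0 mm → contributes +31 104 000 mm⁴
  top flange: d = 185 mm → contributes +75 313 333 mm⁴
Total I = 181 730 667 mm⁴.
Radius of gyration: k = √(I/A) = √(181 730 667 / 7 280) = 157.997 mm.

k_x ≈ 158.0 mm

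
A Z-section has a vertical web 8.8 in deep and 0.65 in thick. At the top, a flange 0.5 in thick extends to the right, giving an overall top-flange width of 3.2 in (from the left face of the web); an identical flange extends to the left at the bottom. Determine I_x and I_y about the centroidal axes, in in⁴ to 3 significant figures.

Treat the section as a set of non-overlapping primitives; coordinates are from the bounding-box lower-left.
Web: 0.65 × 8.8, A = 5.72 in², y = 4.4 in, Ī = 36.913 in⁴.
Top flange (beyond web): 2.55 × 0.5, A = 1.275 in², y = 8.55 in, Ī = 0.026563 in⁴.
Bottom flange (beyond web): 2.55 × 0.5, A = 1.275 in², y = 0.25 in, Ī = 0.026563 in⁴.
Centroid: ȳ = ΣA·y / ΣA = 4.4 in.
Transfer each piece to the centroidal x-axis using Ī + A·d² with d = y − 4.4:
  web: d = 0 in → contributes +36.913 in⁴
  top flange (beyond web): d = 4.15 in → contributes +21.985 in⁴
  bottom flange (beyond web): d = -4.15 in → contributes +21.985 in⁴
Total I = 80.884 in⁴.
For the y-axis: x̄ = 2.875 in.
Repeating about the centroidal y-axis gives I_y = 8.1112 in⁴.

I_x ≈ 80.9 in⁴, I_y ≈ 8.11 in⁴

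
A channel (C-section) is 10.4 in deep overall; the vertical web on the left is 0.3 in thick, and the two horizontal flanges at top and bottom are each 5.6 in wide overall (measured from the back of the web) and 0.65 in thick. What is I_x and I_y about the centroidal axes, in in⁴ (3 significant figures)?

Break the section into simple shapes (no overlaps), measuring from the bottom-left corner of the bounding box.
Web: 0.3 × 10.4, A = 3.12 in², y = 5.2 in, Ī = 28.122 in⁴.
Top flange (beyond web): 5.3 × 0.65, A = 3.445 in², y = 10.075 in, Ī = 0.12129 in⁴.
Bottom flange (beyond web): 5.3 × 0.65, A = 3.445 in², y = 0.325 in, Ī = 0.12129 in⁴.
By symmetry the centroid is at mid-height, ȳ = 5.2 in.
Transfer each piece to the centroidal x-axis using Ī + A·d² with d = y − 5.2:
  web: d = 0 in → contributes +28.122 in⁴
  top flange (beyond web): d = 4.875 in → contributes +81.994 in⁴
  bottom flange (beyond web): d = -4.875 in → contributes +81.994 in⁴
Total I = 192.11 in⁴.
For the y-axis: x̄ = 2.0773 in.
Repeating about the centroidal y-axis gives I_y = 32.988 in⁴.

I_x ≈ 192 in⁴, I_y ≈ 33.0 in⁴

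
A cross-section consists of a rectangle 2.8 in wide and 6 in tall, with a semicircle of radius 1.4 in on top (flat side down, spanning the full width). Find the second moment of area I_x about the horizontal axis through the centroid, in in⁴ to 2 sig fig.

Split into non-overlapping primitives; take the origin at the lower-left of the bounding box.
Rectangular body: 2.8 × 6, A = 16.8 in², y = 3 in, Ī = 50.4 in⁴.
Semicircular cap: semicircle r = 1.4, A = 3.079 in², y = 6.594 in, Ī = 0.4216 in⁴.
Centroid: ȳ = ΣA·y / ΣA = 3.557 in.
Transfer each piece to the horizontal axis through the centroid using Ī + A·d² with d = y − 3.557:
  rectangular body: d = -0.5567 in → contributes +55.61 in⁴
  semicircular cap: d = 3.038 in → contributes +28.83 in⁴
Total I = 84.43 in⁴.

I_x ≈ 84 in⁴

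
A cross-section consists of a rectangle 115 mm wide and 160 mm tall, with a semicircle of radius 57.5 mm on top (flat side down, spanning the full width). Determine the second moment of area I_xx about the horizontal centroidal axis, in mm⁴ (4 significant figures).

Split into non-overlapping primitives; take the origin at the lower-left of the bounding box.
Rectangular body: 115 × 160, A = 18 400 mm², y = 80 mm, Ī = 39 253 333 mm⁴.
Semicircular cap: semicircle r = 57.5, A = 5193.45 mm², y = 184.404 mm, Ī = 1 199 785 mm⁴.
Centroid: ȳ = ΣA·y / ΣA = 102.982 mm.
Transfer each piece to the horizontal centroidal axis using Ī + A·d² with d = y − 102.982:
  rectangular body: d = -22.9816 mm → contributes +48 971 369 mm⁴
  semicircular cap: d = 81.4222 mm → contributes +35 630 080 mm⁴
Total I = 84 601 449 mm⁴.

I_xx ≈ 8.460 × 10⁷ mm⁴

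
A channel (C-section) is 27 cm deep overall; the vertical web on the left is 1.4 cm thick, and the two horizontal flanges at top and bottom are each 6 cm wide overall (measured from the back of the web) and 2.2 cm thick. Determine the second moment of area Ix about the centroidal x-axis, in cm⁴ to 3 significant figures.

Ix ≈ 5420 cm⁴

Split into non-overlapping primitives; take the origin at the lower-left of the bounding box.
Web: 1.4 × 27, A = 37.8 cm², y = 13.5 cm, Ī = 2296.4 cm⁴.
Top flange (beyond web): 4.6 × 2.2, A = 10.12 cm², y = 25.9 cm, Ī = 4.0817 cm⁴.
Bottom flange (beyond web): 4.6 × 2.2, A = 10.12 cm², y = 1.1 cm, Ī = 4.0817 cm⁴.
By symmetry the centroid is at mid-height, ȳ = 13.5 cm.
Transfer each piece to the centroidal x-axis using Ī + A·d² with d = y − 13.5:
  web: d = 0 cm → contributes +2296.4 cm⁴
  top flange (beyond web): d = 12.4 cm → contributes +1560.1 cm⁴
  bottom flange (beyond web): d = -12.4 cm → contributes +1560.1 cm⁴
Total I = 5416.6 cm⁴.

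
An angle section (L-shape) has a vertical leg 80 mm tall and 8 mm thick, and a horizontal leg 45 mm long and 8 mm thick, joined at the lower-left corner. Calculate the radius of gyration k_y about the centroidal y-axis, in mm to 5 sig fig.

k_y ≈ 12.214 mm

Treat the section as a set of non-overlapping primitives; coordinates are from the bounding-box lower-left.
Vertical leg: 8 × 80, A = 640 mm², x = 4 mm, Ī = 3413.333 mm⁴.
Horizontal leg (remainder): 37 × 8, A = 296 mm², x = 26.5 mm, Ī = 33768.67 mm⁴.
Centroid: x̄ = ΣA·x / ΣA = 11.11538 mm.
Transfer each piece to the centroidal y-axis using Ī + A·d² with d = x − 11.11538:
  vertical leg: d = -7.115385 mm → contributes +35815.7 mm⁴
  horizontal leg (remainder): d = 15.38462 mm → contributes +103827.8 mm⁴
Total I = 139643.5 mm⁴.
Radius of gyration: k = √(I/A) = √(139643.5 / 936) = 12.21441 mm.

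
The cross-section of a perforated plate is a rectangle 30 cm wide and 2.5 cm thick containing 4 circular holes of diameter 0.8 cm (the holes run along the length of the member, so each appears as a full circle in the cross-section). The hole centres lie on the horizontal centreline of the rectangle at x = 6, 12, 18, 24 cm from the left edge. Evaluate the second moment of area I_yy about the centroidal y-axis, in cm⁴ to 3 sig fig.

I_yy ≈ 5530 cm⁴

Split into non-overlapping primitives; take the origin at the lower-left of the bounding box.
Plate: 30 × 2.5, A = 75 cm², x = 15 cm, Ī = 5 625 cm⁴.
Hole 1 (subtracted): ⌀0.8, A = 0.50265 cm², x = 6 cm, Ī = 0.020106 cm⁴.
Hole 2 (subtracted): ⌀0.8, A = 0.50265 cm², x = 12 cm, Ī = 0.020106 cm⁴.
Hole 3 (subtracted): ⌀0.8, A = 0.50265 cm², x = 18 cm, Ī = 0.020106 cm⁴.
Hole 4 (subtracted): ⌀0.8, A = 0.50265 cm², x = 24 cm, Ī = 0.020106 cm⁴.
By symmetry the centroid is at mid-width, x̄ = 15 cm.
Transfer each piece to the centroidal y-axis using Ī + A·d² with d = x − 15:
  plate: d = 0 cm → contributes +5 625 cm⁴
  hole 1: d = -9 cm → contributes −40.735 cm⁴
  hole 2: d = -3 cm → contributes −4.544 cm⁴
  hole 3: d = 3 cm → contributes −4.544 cm⁴
  hole 4: d = 9 cm → contributes −40.735 cm⁴
Total I = 5534.4 cm⁴.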